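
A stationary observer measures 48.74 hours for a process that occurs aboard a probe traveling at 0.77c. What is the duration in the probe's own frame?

Dilated time Δt = 48.74 hours
γ = 1/√(1 - 0.77²) = 1.567
Δt₀ = Δt/γ = 48.74/1.567 = 31.10 hours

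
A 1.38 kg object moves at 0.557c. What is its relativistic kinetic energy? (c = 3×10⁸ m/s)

γ = 1/√(1 - 0.557²) = 1.2041
γ - 1 = 0.2041
KE = (γ-1)mc² = 0.2041 × 1.38 × (3×10⁸)² = 2.535×10¹⁶ J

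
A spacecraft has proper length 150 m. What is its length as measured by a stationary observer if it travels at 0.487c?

Proper length L₀ = 150 m
γ = 1/√(1 - 0.487²) = 1.145
L = L₀/γ = 150/1.145 = 131.0 m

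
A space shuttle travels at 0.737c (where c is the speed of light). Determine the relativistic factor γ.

v/c = 0.737, so (v/c)² = 0.543169
1 - (v/c)² = 0.456831
γ = 1/√(0.456831) = 1.480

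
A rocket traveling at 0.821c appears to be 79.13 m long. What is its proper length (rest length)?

Contracted length L = 79.13 m
γ = 1/√(1 - 0.821²) = 1.752
L₀ = γL = 1.752 × 79.13 = 138.6 m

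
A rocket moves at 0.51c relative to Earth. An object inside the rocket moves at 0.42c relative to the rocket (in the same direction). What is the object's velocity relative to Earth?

u = (u' + v)/(1 + u'v/c²)
Numerator: 0.42 + 0.51 = 0.93
Denominator: 1 + 0.2142 = 1.2142
u = 0.93/1.2142 = 0.7659c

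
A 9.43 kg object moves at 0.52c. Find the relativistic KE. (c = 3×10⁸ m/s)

γ = 1/√(1 - 0.52²) = 1.1707
γ - 1 = 0.1707
KE = (γ-1)mc² = 0.1707 × 9.43 × (3×10⁸)² = 1.449×10¹⁷ J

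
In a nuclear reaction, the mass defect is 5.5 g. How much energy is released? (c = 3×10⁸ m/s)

Convert mass defect: Δm = 5.5 g = 0.0055 kg
E = Δm·c² = 0.0055 × (3×10⁸)²
= 0.0055 × 9×10¹⁶ = 4.950×10¹⁴ J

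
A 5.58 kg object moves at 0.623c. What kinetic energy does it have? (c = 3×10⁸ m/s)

γ = 1/√(1 - 0.623²) = 1.2784
γ - 1 = 0.2784
KE = (γ-1)mc² = 0.2784 × 5.58 × (3×10⁸)² = 1.398×10¹⁷ J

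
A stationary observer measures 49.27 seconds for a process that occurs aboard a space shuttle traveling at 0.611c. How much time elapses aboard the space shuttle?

Dilated time Δt = 49.27 seconds
γ = 1/√(1 - 0.611²) = 1.2632
Δt₀ = Δt/γ = 49.27/1.2632 = 39.00 seconds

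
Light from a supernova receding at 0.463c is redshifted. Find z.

β = 0.463
(1+β)/(1-β) = 1.463/0.537 = 2.7244
√(2.7244) = 1.6506
z = 1.6506 - 1 = 0.6506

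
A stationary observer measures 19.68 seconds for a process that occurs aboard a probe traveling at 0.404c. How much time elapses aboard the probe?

Dilated time Δt = 19.68 seconds
γ = 1/√(1 - 0.404²) = 1.0932
Δt₀ = Δt/γ = 19.68/1.0932 = 18.00 seconds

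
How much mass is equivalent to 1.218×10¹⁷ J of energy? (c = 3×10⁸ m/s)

From E = mc², we get m = E/c²
c² = (3×10⁸)² = 9×10¹⁶ m²/s²
m = 1.218×10¹⁷ / 9×10¹⁶ = 1.353 kg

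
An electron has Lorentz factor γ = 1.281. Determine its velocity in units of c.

From γ = 1/√(1 - v²/c²):
1/γ² = 1/1.281² = 0.6094
v²/c² = 1 - 0.6094 = 0.3906
v/c = √(0.3906) = 0.6250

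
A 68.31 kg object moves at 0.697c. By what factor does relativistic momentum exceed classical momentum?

p_rel = γmv, p_class = mv
Ratio = γ = 1/√(1 - 0.697²) = 1.395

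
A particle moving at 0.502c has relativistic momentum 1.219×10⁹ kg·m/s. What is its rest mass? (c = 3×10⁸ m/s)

γ = 1/√(1 - 0.502²) = 1.15625
v = 0.502 × 3×10⁸ = 1.506×10⁸ m/s
m = p/(γv) = 1.219×10⁹/(1.15625 × 1.506×10⁸) = 7.000 kg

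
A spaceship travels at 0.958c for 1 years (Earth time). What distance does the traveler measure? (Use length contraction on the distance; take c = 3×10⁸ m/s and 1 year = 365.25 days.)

Earth distance: d = v × t = 0.958c × 1 yr = 9.070×10¹⁵ m
γ = 3.487
d' = d/γ = 9.070×10¹⁵/3.487 = 2.601×10¹⁵ m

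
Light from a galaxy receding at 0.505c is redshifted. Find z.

β = 0.505
(1+β)/(1-β) = 1.505/0.495 = 3.0404
√(3.0404) = 1.7437
z = 1.7437 - 1 = 0.7437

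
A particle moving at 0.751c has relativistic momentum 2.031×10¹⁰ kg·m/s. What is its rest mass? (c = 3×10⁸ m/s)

γ = 1/√(1 - 0.751²) = 1.5145
v = 0.751 × 3×10⁸ = 2.253×10⁸ m/s
m = p/(γv) = 2.031×10¹⁰/(1.5145 × 2.253×10⁸) = 59.52 kg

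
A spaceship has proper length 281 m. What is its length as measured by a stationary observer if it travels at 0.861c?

Proper length L₀ = 281 m
γ = 1/√(1 - 0.861²) = 1.966
L = L₀/γ = 281/1.966 = 142.9 m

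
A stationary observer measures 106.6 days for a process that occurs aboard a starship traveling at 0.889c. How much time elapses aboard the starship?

Dilated time Δt = 106.6 days
γ = 1/√(1 - 0.889²) = 2.184
Δt₀ = Δt/γ = 106.6/2.184 = 48.81 days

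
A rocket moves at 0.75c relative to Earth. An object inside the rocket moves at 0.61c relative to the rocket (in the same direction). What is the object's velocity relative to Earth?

u = (u' + v)/(1 + u'v/c²)
Numerator: 0.61 + 0.75 = 1.36
Denominator: 1 + 0.4575 = 1.4575
u = 1.36/1.4575 = 0.9331c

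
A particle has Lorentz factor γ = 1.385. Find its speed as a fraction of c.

From γ = 1/√(1 - v²/c²):
1/γ² = 1/1.385² = 0.5213
v²/c² = 1 - 0.5213 = 0.4787
v/c = √(0.4787) = 0.6919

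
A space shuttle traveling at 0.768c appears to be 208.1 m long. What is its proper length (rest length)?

Contracted length L = 208.1 m
γ = 1/√(1 - 0.768²) = 1.5614
L₀ = γL = 1.5614 × 208.1 = 324.9 m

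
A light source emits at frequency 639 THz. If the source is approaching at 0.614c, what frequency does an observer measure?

β = v/c = 0.614
(1+β)/(1-β) = 1.614/0.386 = 4.181
Doppler factor = √(4.181) = 2.045
f_obs = 639 × 2.045 = 1307 THz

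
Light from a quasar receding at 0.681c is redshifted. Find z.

β = 0.681
(1+β)/(1-β) = 1.681/0.319 = 5.270
√(5.270) = 2.296
z = 2.296 - 1 = 1.296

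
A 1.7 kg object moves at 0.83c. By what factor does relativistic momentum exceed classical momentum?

p_rel = γmv, p_class = mv
Ratio = γ = 1/√(1 - 0.83²) = 1.793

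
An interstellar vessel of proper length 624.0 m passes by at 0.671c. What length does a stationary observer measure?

Proper length L₀ = 624.0 m
γ = 1/√(1 - 0.671²) = 1.3487
L = L₀/γ = 624.0/1.3487 = 462.7 m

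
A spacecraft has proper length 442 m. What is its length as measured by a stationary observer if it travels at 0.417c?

Proper length L₀ = 442 m
γ = 1/√(1 - 0.417²) = 1.1002
L = L₀/γ = 442/1.1002 = 401.7 m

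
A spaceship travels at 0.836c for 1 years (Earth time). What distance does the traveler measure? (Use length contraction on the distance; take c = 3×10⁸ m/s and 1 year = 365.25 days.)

Earth distance: d = v × t = 0.836c × 1 yr = 7.9146×10¹⁵ m
γ = 1.8224
d' = d/γ = 7.9146×10¹⁵/1.8224 = 4.343×10¹⁵ m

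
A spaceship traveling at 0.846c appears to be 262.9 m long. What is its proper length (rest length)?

Contracted length L = 262.9 m
γ = 1/√(1 - 0.846²) = 1.8755
L₀ = γL = 1.8755 × 262.9 = 493.1 m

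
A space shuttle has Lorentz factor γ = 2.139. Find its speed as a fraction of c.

From γ = 1/√(1 - v²/c²):
1/γ² = 1/2.139² = 0.2186
v²/c² = 1 - 0.2186 = 0.7814
v/c = √(0.7814) = 0.8840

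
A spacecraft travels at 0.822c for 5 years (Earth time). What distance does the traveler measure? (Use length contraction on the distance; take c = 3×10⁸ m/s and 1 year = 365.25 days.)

Earth distance: d = v × t = 0.822c × 5 yr = 3.891×10¹⁶ m
γ = 1.756
d' = d/γ = 3.891×10¹⁶/1.756 = 2.216×10¹⁶ m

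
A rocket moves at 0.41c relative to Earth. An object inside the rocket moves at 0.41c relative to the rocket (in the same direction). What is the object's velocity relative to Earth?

u = (u' + v)/(1 + u'v/c²)
Numerator: 0.41 + 0.41 = 0.82
Denominator: 1 + 0.1681 = 1.1681
u = 0.82/1.1681 = 0.7020c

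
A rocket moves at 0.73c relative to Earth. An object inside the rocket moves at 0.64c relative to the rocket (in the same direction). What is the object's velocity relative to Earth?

u = (u' + v)/(1 + u'v/c²)
Numerator: 0.64 + 0.73 = 1.37
Denominator: 1 + 0.4672 = 1.4672
u = 1.37/1.4672 = 0.9338c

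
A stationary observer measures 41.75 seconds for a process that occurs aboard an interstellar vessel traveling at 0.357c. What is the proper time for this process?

Dilated time Δt = 41.75 seconds
γ = 1/√(1 - 0.357²) = 1.0705
Δt₀ = Δt/γ = 41.75/1.0705 = 39.00 seconds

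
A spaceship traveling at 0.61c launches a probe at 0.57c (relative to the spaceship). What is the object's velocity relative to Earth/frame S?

u = (u' + v)/(1 + u'v/c²)
Numerator: 0.57 + 0.61 = 1.18
Denominator: 1 + 0.3477 = 1.3477
u = 1.18/1.3477 = 0.8756c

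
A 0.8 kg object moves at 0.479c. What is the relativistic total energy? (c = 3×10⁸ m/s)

γ = 1/√(1 - 0.479²) = 1.1392
mc² = 0.8 × (3×10⁸)² = 7.200×10¹⁶ J
E = γmc² = 1.1392 × 7.200×10¹⁶ = 8.202×10¹⁶ J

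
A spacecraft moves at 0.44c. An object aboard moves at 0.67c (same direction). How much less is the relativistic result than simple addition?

Classical: u' + v = 0.67 + 0.44 = 1.11c
Relativistic: u = (0.67 + 0.44)/(1 + 0.2948) = 1.11/1.2948 = 0.8573c
Difference: 1.11 - 0.8573 = 0.2527c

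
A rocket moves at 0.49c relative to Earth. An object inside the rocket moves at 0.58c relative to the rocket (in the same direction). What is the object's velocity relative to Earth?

u = (u' + v)/(1 + u'v/c²)
Numerator: 0.58 + 0.49 = 1.07
Denominator: 1 + 0.2842 = 1.2842
u = 1.07/1.2842 = 0.8332c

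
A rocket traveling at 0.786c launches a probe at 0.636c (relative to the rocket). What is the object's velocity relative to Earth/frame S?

u = (u' + v)/(1 + u'v/c²)
Numerator: 0.636 + 0.786 = 1.422
Denominator: 1 + 0.499896 = 1.499896
u = 1.422/1.499896 = 0.9481c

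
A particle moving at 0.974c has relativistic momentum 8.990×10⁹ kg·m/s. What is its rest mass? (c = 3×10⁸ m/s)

γ = 1/√(1 - 0.974²) = 4.414
v = 0.974 × 3×10⁸ = 2.922×10⁸ m/s
m = p/(γv) = 8.990×10⁹/(4.414 × 2.922×10⁸) = 6.970 kg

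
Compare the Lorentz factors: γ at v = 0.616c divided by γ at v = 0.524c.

γ₁ = 1/√(1 - 0.616²) = 1.269
γ₂ = 1/√(1 - 0.524²) = 1.174
γ₁/γ₂ = 1.269/1.174 = 1.081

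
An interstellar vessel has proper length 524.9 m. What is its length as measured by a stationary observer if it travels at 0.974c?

Proper length L₀ = 524.9 m
γ = 1/√(1 - 0.974²) = 4.414
L = L₀/γ = 524.9/4.414 = 118.9 m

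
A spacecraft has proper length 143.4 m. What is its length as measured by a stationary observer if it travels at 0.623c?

Proper length L₀ = 143.4 m
γ = 1/√(1 - 0.623²) = 1.278
L = L₀/γ = 143.4/1.278 = 112.2 m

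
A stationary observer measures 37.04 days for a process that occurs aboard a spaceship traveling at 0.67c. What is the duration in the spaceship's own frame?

Dilated time Δt = 37.04 days
γ = 1/√(1 - 0.67²) = 1.347
Δt₀ = Δt/γ = 37.04/1.347 = 27.50 days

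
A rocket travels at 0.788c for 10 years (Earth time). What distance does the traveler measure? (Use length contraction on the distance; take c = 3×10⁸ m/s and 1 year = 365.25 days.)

Earth distance: d = v × t = 0.788c × 10 yr = 7.4602×10¹⁶ m
γ = 1.6242
d' = d/γ = 7.4602×10¹⁶/1.6242 = 4.593×10¹⁶ m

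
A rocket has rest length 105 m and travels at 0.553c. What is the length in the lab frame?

Proper length L₀ = 105 m
γ = 1/√(1 - 0.553²) = 1.20022
L = L₀/γ = 105/1.20022 = 87.48 m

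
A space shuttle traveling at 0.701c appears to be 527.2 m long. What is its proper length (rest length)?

Contracted length L = 527.2 m
γ = 1/√(1 - 0.701²) = 1.4022
L₀ = γL = 1.4022 × 527.2 = 739.2 m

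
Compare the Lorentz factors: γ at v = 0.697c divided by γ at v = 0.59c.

γ₁ = 1/√(1 - 0.697²) = 1.395
γ₂ = 1/√(1 - 0.59²) = 1.239
γ₁/γ₂ = 1.395/1.239 = 1.126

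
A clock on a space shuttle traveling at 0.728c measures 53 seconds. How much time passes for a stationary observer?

Proper time Δt₀ = 53 seconds
γ = 1/√(1 - 0.728²) = 1.4586
Δt = γΔt₀ = 1.4586 × 53 = 77.31 seconds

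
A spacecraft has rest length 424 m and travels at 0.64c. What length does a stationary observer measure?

Proper length L₀ = 424 m
γ = 1/√(1 - 0.64²) = 1.3014
L = L₀/γ = 424/1.3014 = 325.8 m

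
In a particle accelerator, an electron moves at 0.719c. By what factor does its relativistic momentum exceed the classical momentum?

p_rel = γmv, p_class = mv
Ratio = γ = 1/√(1 - 0.719²)
= 1/√(0.483039) = 1.439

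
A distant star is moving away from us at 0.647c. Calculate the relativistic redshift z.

β = 0.647
(1+β)/(1-β) = 1.647/0.353 = 4.666
√(4.666) = 2.160
z = 2.160 - 1 = 1.160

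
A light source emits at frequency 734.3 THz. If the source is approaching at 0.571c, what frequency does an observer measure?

β = v/c = 0.571
(1+β)/(1-β) = 1.571/0.429 = 3.662
Doppler factor = √(3.662) = 1.914
f_obs = 734.3 × 1.914 = 1405 THz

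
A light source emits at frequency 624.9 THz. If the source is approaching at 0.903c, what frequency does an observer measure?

β = v/c = 0.903
(1+β)/(1-β) = 1.903/0.097 = 19.62
Doppler factor = √(19.62) = 4.429
f_obs = 624.9 × 4.429 = 2768 THz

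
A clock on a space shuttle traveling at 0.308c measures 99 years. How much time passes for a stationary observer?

Proper time Δt₀ = 99 years
γ = 1/√(1 - 0.308²) = 1.0511
Δt = γΔt₀ = 1.0511 × 99 = 104.1 years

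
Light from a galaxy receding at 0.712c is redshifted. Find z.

β = 0.712
(1+β)/(1-β) = 1.712/0.288 = 5.944
√(5.944) = 2.438
z = 2.438 - 1 = 1.438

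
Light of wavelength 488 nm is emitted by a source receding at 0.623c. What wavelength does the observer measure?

β = 0.623
Wavelength Doppler factor = √(1.623/0.377) = √(4.305) = 2.075
λ_obs = 488 × 2.075 = 1013 nm (redshift)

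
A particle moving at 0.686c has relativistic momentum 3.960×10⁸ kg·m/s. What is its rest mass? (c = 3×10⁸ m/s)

γ = 1/√(1 - 0.686²) = 1.374
v = 0.686 × 3×10⁸ = 2.058×10⁸ m/s
m = p/(γv) = 3.960×10⁸/(1.374 × 2.058×10⁸) = 1.400 kg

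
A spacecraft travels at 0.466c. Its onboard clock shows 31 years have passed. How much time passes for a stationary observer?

Proper time Δt₀ = 31 years
γ = 1/√(1 - 0.466²) = 1.1302
Δt = γΔt₀ = 1.1302 × 31 = 35.04 years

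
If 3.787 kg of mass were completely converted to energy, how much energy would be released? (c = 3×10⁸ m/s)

Using E = mc²:
c² = (3×10⁸)² = 9×10¹⁶ m²/s²
E = 3.787 × 9×10¹⁶ = 3.408×10¹⁷ J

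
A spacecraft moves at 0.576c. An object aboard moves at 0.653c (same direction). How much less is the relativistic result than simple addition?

Classical: u' + v = 0.653 + 0.576 = 1.229c
Relativistic: u = (0.653 + 0.576)/(1 + 0.376128) = 1.229/1.376128 = 0.8931c
Difference: 1.229 - 0.8931 = 0.3359c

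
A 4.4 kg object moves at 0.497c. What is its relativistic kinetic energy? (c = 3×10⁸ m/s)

γ = 1/√(1 - 0.497²) = 1.1524
γ - 1 = 0.1524
KE = (γ-1)mc² = 0.1524 × 4.4 × (3×10⁸)² = 6.035×10¹⁶ J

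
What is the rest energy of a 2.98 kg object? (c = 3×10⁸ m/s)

c² = (3×10⁸)² = 9.000×10¹⁶ m²/s²
E₀ = mc² = 2.98 × 9.000×10¹⁶ = 2.682×10¹⁷ J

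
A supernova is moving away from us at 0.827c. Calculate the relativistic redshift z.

β = 0.827
(1+β)/(1-β) = 1.827/0.173 = 10.56
√(10.56) = 3.250
z = 3.250 - 1 = 2.250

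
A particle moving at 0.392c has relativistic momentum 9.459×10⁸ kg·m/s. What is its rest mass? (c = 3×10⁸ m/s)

γ = 1/√(1 - 0.392²) = 1.087
v = 0.392 × 3×10⁸ = 1.176×10⁸ m/s
m = p/(γv) = 9.459×10⁸/(1.087 × 1.176×10⁸) = 7.400 kg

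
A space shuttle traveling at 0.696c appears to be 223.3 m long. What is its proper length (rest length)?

Contracted length L = 223.3 m
γ = 1/√(1 - 0.696²) = 1.3927
L₀ = γL = 1.3927 × 223.3 = 311.0 m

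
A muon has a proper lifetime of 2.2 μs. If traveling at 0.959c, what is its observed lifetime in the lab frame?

Proper lifetime τ₀ = 2.2 μs
γ = 1/√(1 - 0.959²) = 3.5285
τ = γτ₀ = 3.5285 × 2.2 μs = 7.763 μs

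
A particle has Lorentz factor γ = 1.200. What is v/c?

From γ = 1/√(1 - v²/c²):
1/γ² = 1/1.200² = 0.6944
v²/c² = 1 - 0.6944 = 0.3056
v/c = √(0.3056) = 0.5528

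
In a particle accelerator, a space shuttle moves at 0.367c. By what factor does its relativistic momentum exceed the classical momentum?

p_rel = γmv, p_class = mv
Ratio = γ = 1/√(1 - 0.367²)
= 1/√(0.865311) = 1.075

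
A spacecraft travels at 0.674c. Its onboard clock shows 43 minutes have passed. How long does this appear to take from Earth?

Proper time Δt₀ = 43 minutes
γ = 1/√(1 - 0.674²) = 1.3537
Δt = γΔt₀ = 1.3537 × 43 = 58.21 minutes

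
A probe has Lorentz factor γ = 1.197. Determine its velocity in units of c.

From γ = 1/√(1 - v²/c²):
1/γ² = 1/1.197² = 0.6979
v²/c² = 1 - 0.6979 = 0.3021
v/c = √(0.3021) = 0.5496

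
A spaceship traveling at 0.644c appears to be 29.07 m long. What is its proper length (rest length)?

Contracted length L = 29.07 m
γ = 1/√(1 - 0.644²) = 1.3071
L₀ = γL = 1.3071 × 29.07 = 38.00 m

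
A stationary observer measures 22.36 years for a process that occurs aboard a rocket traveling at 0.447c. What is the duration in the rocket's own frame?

Dilated time Δt = 22.36 years
γ = 1/√(1 - 0.447²) = 1.118
Δt₀ = Δt/γ = 22.36/1.118 = 20.00 years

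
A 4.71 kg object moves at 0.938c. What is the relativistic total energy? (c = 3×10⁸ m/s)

γ = 1/√(1 - 0.938²) = 2.885
mc² = 4.71 × (3×10⁸)² = 4.239×10¹⁷ J
E = γmc² = 2.885 × 4.239×10¹⁷ = 1.223×10¹⁸ J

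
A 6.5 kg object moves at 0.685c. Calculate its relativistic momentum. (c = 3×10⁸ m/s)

γ = 1/√(1 - 0.685²) = 1.3726
v = 0.685 × 3×10⁸ = 2.055×10⁸ m/s
p = γmv = 1.3726 × 6.5 × 2.055×10⁸ = 1.833×10⁹ kg·m/s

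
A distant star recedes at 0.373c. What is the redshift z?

β = 0.373
(1+β)/(1-β) = 1.373/0.627 = 2.1898
√(2.1898) = 1.4798
z = 1.4798 - 1 = 0.4798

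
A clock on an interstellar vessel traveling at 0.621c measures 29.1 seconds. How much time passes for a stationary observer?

Proper time Δt₀ = 29.1 seconds
γ = 1/√(1 - 0.621²) = 1.276
Δt = γΔt₀ = 1.276 × 29.1 = 37.13 seconds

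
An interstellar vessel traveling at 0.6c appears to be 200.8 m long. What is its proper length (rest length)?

Contracted length L = 200.8 m
γ = 1/√(1 - 0.6²) = 1.250
L₀ = γL = 1.250 × 200.8 = 251.0 m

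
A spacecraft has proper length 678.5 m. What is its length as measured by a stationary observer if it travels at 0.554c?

Proper length L₀ = 678.5 m
γ = 1/√(1 - 0.554²) = 1.201
L = L₀/γ = 678.5/1.201 = 564.9 m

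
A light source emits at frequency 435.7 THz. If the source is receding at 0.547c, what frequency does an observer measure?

β = v/c = 0.547
(1-β)/(1+β) = 0.453/1.547 = 0.2928
Doppler factor = √(0.2928) = 0.5411
f_obs = 435.7 × 0.5411 = 235.8 THz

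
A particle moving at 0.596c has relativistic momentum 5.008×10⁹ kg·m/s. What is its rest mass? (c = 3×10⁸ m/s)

γ = 1/√(1 - 0.596²) = 1.2454
v = 0.596 × 3×10⁸ = 1.788×10⁸ m/s
m = p/(γv) = 5.008×10⁹/(1.2454 × 1.788×10⁸) = 22.49 kg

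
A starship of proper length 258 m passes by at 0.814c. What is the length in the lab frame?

Proper length L₀ = 258 m
γ = 1/√(1 - 0.814²) = 1.7216
L = L₀/γ = 258/1.7216 = 149.9 m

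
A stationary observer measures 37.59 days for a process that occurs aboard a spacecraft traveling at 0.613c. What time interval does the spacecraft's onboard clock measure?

Dilated time Δt = 37.59 days
γ = 1/√(1 - 0.613²) = 1.2657
Δt₀ = Δt/γ = 37.59/1.2657 = 29.70 days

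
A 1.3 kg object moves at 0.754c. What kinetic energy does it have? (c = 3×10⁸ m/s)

γ = 1/√(1 - 0.754²) = 1.5224
γ - 1 = 0.5224
KE = (γ-1)mc² = 0.5224 × 1.3 × (3×10⁸)² = 6.112×10¹⁶ J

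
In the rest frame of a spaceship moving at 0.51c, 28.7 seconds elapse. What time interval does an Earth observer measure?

Proper time Δt₀ = 28.7 seconds
γ = 1/√(1 - 0.51²) = 1.1626
Δt = γΔt₀ = 1.1626 × 28.7 = 33.37 seconds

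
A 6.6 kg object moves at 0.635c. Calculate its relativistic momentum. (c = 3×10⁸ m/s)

γ = 1/√(1 - 0.635²) = 1.2945
v = 0.635 × 3×10⁸ = 1.905×10⁸ m/s
p = γmv = 1.2945 × 6.6 × 1.905×10⁸ = 1.628×10⁹ kg·m/s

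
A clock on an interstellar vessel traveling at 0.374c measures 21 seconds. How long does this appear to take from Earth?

Proper time Δt₀ = 21 seconds
γ = 1/√(1 - 0.374²) = 1.078
Δt = γΔt₀ = 1.078 × 21 = 22.64 seconds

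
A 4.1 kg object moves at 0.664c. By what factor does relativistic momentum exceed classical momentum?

p_rel = γmv, p_class = mv
Ratio = γ = 1/√(1 - 0.664²) = 1.337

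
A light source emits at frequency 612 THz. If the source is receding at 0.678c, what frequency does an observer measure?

β = v/c = 0.678
(1-β)/(1+β) = 0.322/1.678 = 0.1919
Doppler factor = √(0.1919) = 0.4381
f_obs = 612 × 0.4381 = 268.1 THz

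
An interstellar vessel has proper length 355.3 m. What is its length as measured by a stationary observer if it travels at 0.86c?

Proper length L₀ = 355.3 m
γ = 1/√(1 - 0.86²) = 1.960
L = L₀/γ = 355.3/1.960 = 181.3 m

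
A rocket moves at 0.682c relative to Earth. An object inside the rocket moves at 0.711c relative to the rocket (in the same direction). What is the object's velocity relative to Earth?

u = (u' + v)/(1 + u'v/c²)
Numerator: 0.711 + 0.682 = 1.393
Denominator: 1 + 0.484902 = 1.484902
u = 1.393/1.484902 = 0.9381c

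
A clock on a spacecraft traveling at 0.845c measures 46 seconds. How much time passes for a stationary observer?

Proper time Δt₀ = 46 seconds
γ = 1/√(1 - 0.845²) = 1.870
Δt = γΔt₀ = 1.870 × 46 = 86.02 seconds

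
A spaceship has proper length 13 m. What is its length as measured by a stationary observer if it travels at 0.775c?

Proper length L₀ = 13 m
γ = 1/√(1 - 0.775²) = 1.5824
L = L₀/γ = 13/1.5824 = 8.215 m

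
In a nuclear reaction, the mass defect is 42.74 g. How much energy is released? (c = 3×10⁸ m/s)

Convert mass defect: Δm = 42.74 g = 0.04274 kg
E = Δm·c² = 0.04274 × (3×10⁸)²
= 0.04274 × 9×10¹⁶ = 3.847×10¹⁵ J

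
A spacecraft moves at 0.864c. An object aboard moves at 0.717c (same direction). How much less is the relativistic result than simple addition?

Classical: u' + v = 0.717 + 0.864 = 1.581c
Relativistic: u = (0.717 + 0.864)/(1 + 0.619488) = 1.581/1.619488 = 0.9762c
Difference: 1.581 - 0.9762 = 0.6048c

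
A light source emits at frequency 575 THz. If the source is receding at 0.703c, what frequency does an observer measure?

β = v/c = 0.703
(1-β)/(1+β) = 0.297/1.703 = 0.1744
Doppler factor = √(0.1744) = 0.4176
f_obs = 575 × 0.4176 = 240.1 THz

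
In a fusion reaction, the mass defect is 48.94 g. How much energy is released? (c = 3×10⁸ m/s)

Convert mass defect: Δm = 48.94 g = 0.04894 kg
E = Δm·c² = 0.04894 × (3×10⁸)²
= 0.04894 × 9×10¹⁶ = 4.405×10¹⁵ J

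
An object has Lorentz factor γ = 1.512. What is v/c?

From γ = 1/√(1 - v²/c²):
1/γ² = 1/1.512² = 0.4374
v²/c² = 1 - 0.4374 = 0.5626
v/c = √(0.5626) = 0.7501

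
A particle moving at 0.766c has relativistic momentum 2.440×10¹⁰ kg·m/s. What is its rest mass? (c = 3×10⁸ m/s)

γ = 1/√(1 - 0.766²) = 1.5556
v = 0.766 × 3×10⁸ = 2.298×10⁸ m/s
m = p/(γv) = 2.440×10¹⁰/(1.5556 × 2.298×10⁸) = 68.26 kg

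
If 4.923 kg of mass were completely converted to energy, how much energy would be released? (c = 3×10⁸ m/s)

Using E = mc²:
c² = (3×10⁸)² = 9×10¹⁶ m²/s²
E = 4.923 × 9×10¹⁶ = 4.431×10¹⁷ J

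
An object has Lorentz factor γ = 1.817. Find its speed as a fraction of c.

From γ = 1/√(1 - v²/c²):
1/γ² = 1/1.817² = 0.3029
v²/c² = 1 - 0.3029 = 0.6971
v/c = √(0.6971) = 0.8349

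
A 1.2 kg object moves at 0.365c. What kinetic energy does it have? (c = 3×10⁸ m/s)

γ = 1/√(1 - 0.365²) = 1.074105
γ - 1 = 0.074105
KE = (γ-1)mc² = 0.074105 × 1.2 × (3×10⁸)² = 8.003×10¹⁵ J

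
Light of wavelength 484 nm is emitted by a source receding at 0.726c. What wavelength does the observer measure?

β = 0.726
Wavelength Doppler factor = √(1.726/0.274) = √(6.299) = 2.510
λ_obs = 484 × 2.510 = 1215 nm (redshift)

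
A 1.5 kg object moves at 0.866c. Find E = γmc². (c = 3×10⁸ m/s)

γ = 1/√(1 - 0.866²) = 2.000
mc² = 1.5 × (3×10⁸)² = 1.350×10¹⁷ J
E = γmc² = 2.000 × 1.350×10¹⁷ = 2.700×10¹⁷ J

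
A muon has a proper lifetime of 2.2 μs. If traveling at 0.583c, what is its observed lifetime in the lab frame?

Proper lifetime τ₀ = 2.2 μs
γ = 1/√(1 - 0.583²) = 1.231
τ = γτ₀ = 1.231 × 2.2 μs = 2.708 μs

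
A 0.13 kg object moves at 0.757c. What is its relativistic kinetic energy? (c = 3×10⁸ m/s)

γ = 1/√(1 - 0.757²) = 1.5304
γ - 1 = 0.5304
KE = (γ-1)mc² = 0.5304 × 0.13 × (3×10⁸)² = 6.206×10¹⁵ J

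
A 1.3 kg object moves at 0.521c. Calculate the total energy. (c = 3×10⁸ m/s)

γ = 1/√(1 - 0.521²) = 1.172
mc² = 1.3 × (3×10⁸)² = 1.170×10¹⁷ J
E = γmc² = 1.172 × 1.170×10¹⁷ = 1.371×10¹⁷ J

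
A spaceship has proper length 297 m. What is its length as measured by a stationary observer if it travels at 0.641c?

Proper length L₀ = 297 m
γ = 1/√(1 - 0.641²) = 1.3029
L = L₀/γ = 297/1.3029 = 228.0 m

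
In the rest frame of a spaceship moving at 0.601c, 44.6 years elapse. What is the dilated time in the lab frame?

Proper time Δt₀ = 44.6 years
γ = 1/√(1 - 0.601²) = 1.2512
Δt = γΔt₀ = 1.2512 × 44.6 = 55.80 years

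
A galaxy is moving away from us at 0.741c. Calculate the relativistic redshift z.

β = 0.741
(1+β)/(1-β) = 1.741/0.259 = 6.722
√(6.722) = 2.593
z = 2.593 - 1 = 1.593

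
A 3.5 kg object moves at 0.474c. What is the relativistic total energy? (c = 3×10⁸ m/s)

γ = 1/√(1 - 0.474²) = 1.1357
mc² = 3.5 × (3×10⁸)² = 3.150×10¹⁷ J
E = γmc² = 1.1357 × 3.150×10¹⁷ = 3.577×10¹⁷ J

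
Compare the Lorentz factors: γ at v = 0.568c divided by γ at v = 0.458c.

γ₁ = 1/√(1 - 0.568²) = 1.215
γ₂ = 1/√(1 - 0.458²) = 1.125
γ₁/γ₂ = 1.215/1.125 = 1.080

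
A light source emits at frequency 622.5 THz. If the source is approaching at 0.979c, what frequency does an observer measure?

β = v/c = 0.979
(1+β)/(1-β) = 1.979/0.021 = 94.24
Doppler factor = √(94.24) = 9.708
f_obs = 622.5 × 9.708 = 6043 THz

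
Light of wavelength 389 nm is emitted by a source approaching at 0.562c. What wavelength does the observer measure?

β = 0.562
Wavelength Doppler factor = √(0.438/1.562) = √(0.2804) = 0.5295
λ_obs = 389 × 0.5295 = 206.0 nm (blueshift)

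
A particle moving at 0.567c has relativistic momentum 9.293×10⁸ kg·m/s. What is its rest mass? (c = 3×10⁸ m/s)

γ = 1/√(1 - 0.567²) = 1.214
v = 0.567 × 3×10⁸ = 1.701×10⁸ m/s
m = p/(γv) = 9.293×10⁸/(1.214 × 1.701×10⁸) = 4.500 kg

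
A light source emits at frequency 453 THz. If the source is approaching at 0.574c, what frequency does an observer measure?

β = v/c = 0.574
(1+β)/(1-β) = 1.574/0.426 = 3.695
Doppler factor = √(3.695) = 1.9222
f_obs = 453 × 1.9222 = 870.8 THz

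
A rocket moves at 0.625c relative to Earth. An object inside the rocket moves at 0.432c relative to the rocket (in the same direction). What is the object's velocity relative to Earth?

u = (u' + v)/(1 + u'v/c²)
Numerator: 0.432 + 0.625 = 1.057
Denominator: 1 + 0.27 = 1.27
u = 1.057/1.27 = 0.8323c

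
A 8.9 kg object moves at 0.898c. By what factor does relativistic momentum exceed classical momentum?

p_rel = γmv, p_class = mv
Ratio = γ = 1/√(1 - 0.898²) = 2.273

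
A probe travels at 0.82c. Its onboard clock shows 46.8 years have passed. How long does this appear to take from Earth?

Proper time Δt₀ = 46.8 years
γ = 1/√(1 - 0.82²) = 1.74714
Δt = γΔt₀ = 1.74714 × 46.8 = 81.77 years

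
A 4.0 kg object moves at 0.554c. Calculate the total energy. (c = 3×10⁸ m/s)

γ = 1/√(1 - 0.554²) = 1.201
mc² = 4.0 × (3×10⁸)² = 3.600×10¹⁷ J
E = γmc² = 1.201 × 3.600×10¹⁷ = 4.324×10¹⁷ J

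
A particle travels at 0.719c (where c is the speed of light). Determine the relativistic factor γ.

v/c = 0.719, so (v/c)² = 0.516961
1 - (v/c)² = 0.483039
γ = 1/√(0.483039) = 1.439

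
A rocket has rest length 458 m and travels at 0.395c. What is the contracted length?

Proper length L₀ = 458 m
γ = 1/√(1 - 0.395²) = 1.0885
L = L₀/γ = 458/1.0885 = 420.8 m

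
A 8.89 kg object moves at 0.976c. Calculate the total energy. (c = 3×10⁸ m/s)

γ = 1/√(1 - 0.976²) = 4.592
mc² = 8.89 × (3×10⁸)² = 8.001×10¹⁷ J
E = γmc² = 4.592 × 8.001×10¹⁷ = 3.674×10¹⁸ J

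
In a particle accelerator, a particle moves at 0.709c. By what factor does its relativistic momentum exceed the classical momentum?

p_rel = γmv, p_class = mv
Ratio = γ = 1/√(1 - 0.709²)
= 1/√(0.497319) = 1.418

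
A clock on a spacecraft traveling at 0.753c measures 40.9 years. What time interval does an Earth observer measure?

Proper time Δt₀ = 40.9 years
γ = 1/√(1 - 0.753²) = 1.5197
Δt = γΔt₀ = 1.5197 × 40.9 = 62.16 years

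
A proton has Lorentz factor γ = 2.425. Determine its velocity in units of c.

From γ = 1/√(1 - v²/c²):
1/γ² = 1/2.425² = 0.1700
v²/c² = 1 - 0.1700 = 0.8300
v/c = √(0.8300) = 0.9110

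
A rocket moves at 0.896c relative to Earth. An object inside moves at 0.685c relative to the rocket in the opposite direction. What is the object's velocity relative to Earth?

Object's velocity in rocket frame is u' = -0.685c
u = (u' + v)/(1 + u'v/c²) = (v - 0.685)/(1 - 0.685·v/c²)
Numerator: 0.896 - 0.685 = 0.211
Denominator: 1 - 0.61376 = 0.38624
u = 0.211/0.38624 = 0.5463c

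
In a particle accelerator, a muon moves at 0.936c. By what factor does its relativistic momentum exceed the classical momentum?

p_rel = γmv, p_class = mv
Ratio = γ = 1/√(1 - 0.936²)
= 1/√(0.123904) = 2.841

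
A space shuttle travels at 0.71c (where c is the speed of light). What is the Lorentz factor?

v/c = 0.71, so (v/c)² = 0.5041
1 - (v/c)² = 0.4959
γ = 1/√(0.4959) = 1.420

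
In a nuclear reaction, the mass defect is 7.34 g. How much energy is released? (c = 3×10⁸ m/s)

Convert mass defect: Δm = 7.34 g = 0.00734 kg
E = Δm·c² = 0.00734 × (3×10⁸)²
= 0.00734 × 9×10¹⁶ = 6.606×10¹⁴ J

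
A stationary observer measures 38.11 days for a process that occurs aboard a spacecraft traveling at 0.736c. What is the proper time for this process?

Dilated time Δt = 38.11 days
γ = 1/√(1 - 0.736²) = 1.477
Δt₀ = Δt/γ = 38.11/1.477 = 25.80 days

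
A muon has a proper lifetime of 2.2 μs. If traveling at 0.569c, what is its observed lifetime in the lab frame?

Proper lifetime τ₀ = 2.2 μs
γ = 1/√(1 - 0.569²) = 1.216
τ = γτ₀ = 1.216 × 2.2 μs = 2.675 μs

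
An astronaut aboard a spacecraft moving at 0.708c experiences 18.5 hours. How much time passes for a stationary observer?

Proper time Δt₀ = 18.5 hours
γ = 1/√(1 - 0.708²) = 1.416
Δt = γΔt₀ = 1.416 × 18.5 = 26.20 hours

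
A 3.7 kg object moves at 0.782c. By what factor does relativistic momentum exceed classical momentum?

p_rel = γmv, p_class = mv
Ratio = γ = 1/√(1 - 0.782²) = 1.604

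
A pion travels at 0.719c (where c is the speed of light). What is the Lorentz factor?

v/c = 0.719, so (v/c)² = 0.516961
1 - (v/c)² = 0.483039
γ = 1/√(0.483039) = 1.439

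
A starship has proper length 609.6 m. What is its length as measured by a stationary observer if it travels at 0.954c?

Proper length L₀ = 609.6 m
γ = 1/√(1 - 0.954²) = 3.335
L = L₀/γ = 609.6/3.335 = 182.8 m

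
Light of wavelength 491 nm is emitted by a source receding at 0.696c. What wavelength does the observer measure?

β = 0.696
Wavelength Doppler factor = √(1.696/0.304) = √(5.579) = 2.362
λ_obs = 491 × 2.362 = 1160 nm (redshift)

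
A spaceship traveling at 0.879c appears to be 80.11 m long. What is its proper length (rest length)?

Contracted length L = 80.11 m
γ = 1/√(1 - 0.879²) = 2.097
L₀ = γL = 2.097 × 80.11 = 168.0 m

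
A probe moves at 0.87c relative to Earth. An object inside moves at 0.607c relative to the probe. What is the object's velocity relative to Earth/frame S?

u = (u' + v)/(1 + u'v/c²)
Numerator: 0.607 + 0.87 = 1.477
Denominator: 1 + 0.52809 = 1.52809
u = 1.477/1.52809 = 0.9666c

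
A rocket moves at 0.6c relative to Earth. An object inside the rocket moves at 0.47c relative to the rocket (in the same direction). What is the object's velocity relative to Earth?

u = (u' + v)/(1 + u'v/c²)
Numerator: 0.47 + 0.6 = 1.07
Denominator: 1 + 0.282 = 1.282
u = 1.07/1.282 = 0.8346c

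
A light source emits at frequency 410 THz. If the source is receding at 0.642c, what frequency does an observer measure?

β = v/c = 0.642
(1-β)/(1+β) = 0.358/1.642 = 0.2180
Doppler factor = √(0.2180) = 0.4669
f_obs = 410 × 0.4669 = 191.4 THz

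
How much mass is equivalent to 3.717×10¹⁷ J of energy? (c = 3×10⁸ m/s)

From E = mc², we get m = E/c²
c² = (3×10⁸)² = 9×10¹⁶ m²/s²
m = 3.717×10¹⁷ / 9×10¹⁶ = 4.130 kg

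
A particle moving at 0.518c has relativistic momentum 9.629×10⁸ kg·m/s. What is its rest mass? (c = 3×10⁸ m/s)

γ = 1/√(1 - 0.518²) = 1.169
v = 0.518 × 3×10⁸ = 1.554×10⁸ m/s
m = p/(γv) = 9.629×10⁸/(1.169 × 1.554×10⁸) = 5.300 kg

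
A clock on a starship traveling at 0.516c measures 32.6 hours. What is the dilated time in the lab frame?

Proper time Δt₀ = 32.6 hours
γ = 1/√(1 - 0.516²) = 1.1674
Δt = γΔt₀ = 1.1674 × 32.6 = 38.06 hours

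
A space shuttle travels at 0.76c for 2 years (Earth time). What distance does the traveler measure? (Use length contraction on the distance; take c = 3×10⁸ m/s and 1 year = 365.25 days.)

Earth distance: d = v × t = 0.76c × 2 yr = 1.4390×10¹⁶ m
γ = 1.5386
d' = d/γ = 1.4390×10¹⁶/1.5386 = 9.353×10¹⁵ m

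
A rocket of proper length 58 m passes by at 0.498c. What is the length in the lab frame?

Proper length L₀ = 58 m
γ = 1/√(1 - 0.498²) = 1.153
L = L₀/γ = 58/1.153 = 50.30 m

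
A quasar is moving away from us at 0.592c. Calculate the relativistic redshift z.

β = 0.592
(1+β)/(1-β) = 1.592/0.408 = 3.902
√(3.902) = 1.9753
z = 1.9753 - 1 = 0.9753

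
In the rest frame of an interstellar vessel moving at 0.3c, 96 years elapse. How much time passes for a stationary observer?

Proper time Δt₀ = 96 years
γ = 1/√(1 - 0.3²) = 1.048
Δt = γΔt₀ = 1.048 × 96 = 100.6 years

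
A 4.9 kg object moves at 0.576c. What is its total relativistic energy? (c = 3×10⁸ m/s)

γ = 1/√(1 - 0.576²) = 1.2233
mc² = 4.9 × (3×10⁸)² = 4.410×10¹⁷ J
E = γmc² = 1.2233 × 4.410×10¹⁷ = 5.395×10¹⁷ J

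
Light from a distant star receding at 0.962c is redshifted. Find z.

β = 0.962
(1+β)/(1-β) = 1.962/0.038 = 51.632
√(51.632) = 7.186
z = 7.186 - 1 = 6.186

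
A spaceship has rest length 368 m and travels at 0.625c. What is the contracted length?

Proper length L₀ = 368 m
γ = 1/√(1 - 0.625²) = 1.281
L = L₀/γ = 368/1.281 = 287.3 m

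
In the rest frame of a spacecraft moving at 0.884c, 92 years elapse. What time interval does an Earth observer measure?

Proper time Δt₀ = 92 years
γ = 1/√(1 - 0.884²) = 2.139
Δt = γΔt₀ = 2.139 × 92 = 196.8 years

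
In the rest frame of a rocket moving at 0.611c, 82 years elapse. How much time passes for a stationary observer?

Proper time Δt₀ = 82 years
γ = 1/√(1 - 0.611²) = 1.263
Δt = γΔt₀ = 1.263 × 82 = 103.6 years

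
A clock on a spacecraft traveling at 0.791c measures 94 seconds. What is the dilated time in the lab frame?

Proper time Δt₀ = 94 seconds
γ = 1/√(1 - 0.791²) = 1.634
Δt = γΔt₀ = 1.634 × 94 = 153.6 seconds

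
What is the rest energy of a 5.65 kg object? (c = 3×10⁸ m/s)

c² = (3×10⁸)² = 9.000×10¹⁶ m²/s²
E₀ = mc² = 5.65 × 9.000×10¹⁶ = 5.085×10¹⁷ J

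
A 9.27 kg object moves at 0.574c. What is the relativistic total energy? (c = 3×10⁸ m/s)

γ = 1/√(1 - 0.574²) = 1.221
mc² = 9.27 × (3×10⁸)² = 8.343×10¹⁷ J
E = γmc² = 1.221 × 8.343×10¹⁷ = 1.019×10¹⁸ J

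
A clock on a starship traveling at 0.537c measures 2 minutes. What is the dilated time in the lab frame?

Proper time Δt₀ = 2 minutes
γ = 1/√(1 - 0.537²) = 1.1854
Δt = γΔt₀ = 1.1854 × 2 = 2.371 minutes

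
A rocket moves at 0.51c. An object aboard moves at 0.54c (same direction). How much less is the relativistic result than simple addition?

Classical: u' + v = 0.54 + 0.51 = 1.05c
Relativistic: u = (0.54 + 0.51)/(1 + 0.2754) = 1.05/1.2754 = 0.8233c
Difference: 1.05 - 0.8233 = 0.2267c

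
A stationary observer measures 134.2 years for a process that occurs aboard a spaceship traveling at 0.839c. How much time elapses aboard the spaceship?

Dilated time Δt = 134.2 years
γ = 1/√(1 - 0.839²) = 1.8378
Δt₀ = Δt/γ = 134.2/1.8378 = 73.02 years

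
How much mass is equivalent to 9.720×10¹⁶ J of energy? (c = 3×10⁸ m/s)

From E = mc², we get m = E/c²
c² = (3×10⁸)² = 9×10¹⁶ m²/s²
m = 9.720×10¹⁶ / 9×10¹⁶ = 1.080 kg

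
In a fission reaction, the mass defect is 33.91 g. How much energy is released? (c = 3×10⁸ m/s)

Convert mass defect: Δm = 33.91 g = 0.03391 kg
E = Δm·c² = 0.03391 × (3×10⁸)²
= 0.03391 × 9×10¹⁶ = 3.052×10¹⁵ J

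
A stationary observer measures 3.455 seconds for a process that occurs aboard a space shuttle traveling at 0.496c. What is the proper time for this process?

Dilated time Δt = 3.455 seconds
γ = 1/√(1 - 0.496²) = 1.1516
Δt₀ = Δt/γ = 3.455/1.1516 = 3.000 seconds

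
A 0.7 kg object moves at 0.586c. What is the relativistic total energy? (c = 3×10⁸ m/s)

γ = 1/√(1 - 0.586²) = 1.2341
mc² = 0.7 × (3×10⁸)² = 6.300×10¹⁶ J
E = γmc² = 1.2341 × 6.300×10¹⁶ = 7.775×10¹⁶ J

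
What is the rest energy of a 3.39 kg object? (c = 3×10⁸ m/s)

c² = (3×10⁸)² = 9.000×10¹⁶ m²/s²
E₀ = mc² = 3.39 × 9.000×10¹⁶ = 3.051×10¹⁷ J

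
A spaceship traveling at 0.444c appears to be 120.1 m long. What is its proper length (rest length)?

Contracted length L = 120.1 m
γ = 1/√(1 - 0.444²) = 1.116
L₀ = γL = 1.116 × 120.1 = 134.0 m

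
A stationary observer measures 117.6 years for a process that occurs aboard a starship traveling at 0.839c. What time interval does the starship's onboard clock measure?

Dilated time Δt = 117.6 years
γ = 1/√(1 - 0.839²) = 1.8378
Δt₀ = Δt/γ = 117.6/1.8378 = 63.99 years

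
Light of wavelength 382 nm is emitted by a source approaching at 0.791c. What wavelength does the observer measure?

β = 0.791
Wavelength Doppler factor = √(0.209/1.791) = √(0.1167) = 0.3416
λ_obs = 382 × 0.3416 = 130.5 nm (blueshift)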